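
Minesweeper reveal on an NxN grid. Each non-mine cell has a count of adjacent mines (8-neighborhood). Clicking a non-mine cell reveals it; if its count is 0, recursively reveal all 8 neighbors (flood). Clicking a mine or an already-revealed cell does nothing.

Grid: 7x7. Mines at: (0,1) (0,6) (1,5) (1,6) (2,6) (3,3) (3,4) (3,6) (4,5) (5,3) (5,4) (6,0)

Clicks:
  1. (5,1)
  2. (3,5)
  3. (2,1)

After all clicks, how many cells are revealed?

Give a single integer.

Click 1 (5,1) count=1: revealed 1 new [(5,1)] -> total=1
Click 2 (3,5) count=4: revealed 1 new [(3,5)] -> total=2
Click 3 (2,1) count=0: revealed 14 new [(1,0) (1,1) (1,2) (2,0) (2,1) (2,2) (3,0) (3,1) (3,2) (4,0) (4,1) (4,2) (5,0) (5,2)] -> total=16

Answer: 16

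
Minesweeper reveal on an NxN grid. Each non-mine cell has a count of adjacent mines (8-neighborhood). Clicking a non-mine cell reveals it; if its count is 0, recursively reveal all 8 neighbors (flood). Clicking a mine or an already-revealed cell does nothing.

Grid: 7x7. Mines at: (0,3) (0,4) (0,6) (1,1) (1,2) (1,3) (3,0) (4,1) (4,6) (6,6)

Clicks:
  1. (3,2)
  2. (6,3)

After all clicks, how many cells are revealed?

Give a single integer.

Click 1 (3,2) count=1: revealed 1 new [(3,2)] -> total=1
Click 2 (6,3) count=0: revealed 28 new [(1,4) (1,5) (1,6) (2,2) (2,3) (2,4) (2,5) (2,6) (3,3) (3,4) (3,5) (3,6) (4,2) (4,3) (4,4) (4,5) (5,0) (5,1) (5,2) (5,3) (5,4) (5,5) (6,0) (6,1) (6,2) (6,3) (6,4) (6,5)] -> total=29

Answer: 29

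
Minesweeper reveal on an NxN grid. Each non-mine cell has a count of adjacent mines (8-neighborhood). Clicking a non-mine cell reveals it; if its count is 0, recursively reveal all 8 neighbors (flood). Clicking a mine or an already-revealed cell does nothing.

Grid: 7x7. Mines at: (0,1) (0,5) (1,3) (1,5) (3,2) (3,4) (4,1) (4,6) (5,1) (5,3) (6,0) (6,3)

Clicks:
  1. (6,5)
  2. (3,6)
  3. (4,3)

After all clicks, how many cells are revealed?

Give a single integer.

Answer: 8

Derivation:
Click 1 (6,5) count=0: revealed 6 new [(5,4) (5,5) (5,6) (6,4) (6,5) (6,6)] -> total=6
Click 2 (3,6) count=1: revealed 1 new [(3,6)] -> total=7
Click 3 (4,3) count=3: revealed 1 new [(4,3)] -> total=8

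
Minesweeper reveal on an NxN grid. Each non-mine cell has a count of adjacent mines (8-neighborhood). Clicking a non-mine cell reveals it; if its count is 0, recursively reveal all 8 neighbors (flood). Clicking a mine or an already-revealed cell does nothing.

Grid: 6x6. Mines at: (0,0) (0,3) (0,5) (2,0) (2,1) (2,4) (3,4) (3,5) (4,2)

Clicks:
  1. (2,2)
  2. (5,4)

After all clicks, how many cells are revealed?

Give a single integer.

Click 1 (2,2) count=1: revealed 1 new [(2,2)] -> total=1
Click 2 (5,4) count=0: revealed 6 new [(4,3) (4,4) (4,5) (5,3) (5,4) (5,5)] -> total=7

Answer: 7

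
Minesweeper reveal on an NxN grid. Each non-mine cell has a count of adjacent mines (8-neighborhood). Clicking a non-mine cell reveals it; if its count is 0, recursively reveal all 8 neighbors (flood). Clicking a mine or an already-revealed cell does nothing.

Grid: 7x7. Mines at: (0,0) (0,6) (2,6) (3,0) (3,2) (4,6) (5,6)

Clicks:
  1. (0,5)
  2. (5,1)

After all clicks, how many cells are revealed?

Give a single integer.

Answer: 36

Derivation:
Click 1 (0,5) count=1: revealed 1 new [(0,5)] -> total=1
Click 2 (5,1) count=0: revealed 35 new [(0,1) (0,2) (0,3) (0,4) (1,1) (1,2) (1,3) (1,4) (1,5) (2,1) (2,2) (2,3) (2,4) (2,5) (3,3) (3,4) (3,5) (4,0) (4,1) (4,2) (4,3) (4,4) (4,5) (5,0) (5,1) (5,2) (5,3) (5,4) (5,5) (6,0) (6,1) (6,2) (6,3) (6,4) (6,5)] -> total=36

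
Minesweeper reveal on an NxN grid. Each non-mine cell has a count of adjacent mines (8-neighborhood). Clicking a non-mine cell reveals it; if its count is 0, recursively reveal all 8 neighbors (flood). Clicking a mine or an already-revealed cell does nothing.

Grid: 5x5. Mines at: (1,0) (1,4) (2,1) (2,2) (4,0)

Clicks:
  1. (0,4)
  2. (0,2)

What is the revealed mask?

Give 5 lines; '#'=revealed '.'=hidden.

Answer: .####
.###.
.....
.....
.....

Derivation:
Click 1 (0,4) count=1: revealed 1 new [(0,4)] -> total=1
Click 2 (0,2) count=0: revealed 6 new [(0,1) (0,2) (0,3) (1,1) (1,2) (1,3)] -> total=7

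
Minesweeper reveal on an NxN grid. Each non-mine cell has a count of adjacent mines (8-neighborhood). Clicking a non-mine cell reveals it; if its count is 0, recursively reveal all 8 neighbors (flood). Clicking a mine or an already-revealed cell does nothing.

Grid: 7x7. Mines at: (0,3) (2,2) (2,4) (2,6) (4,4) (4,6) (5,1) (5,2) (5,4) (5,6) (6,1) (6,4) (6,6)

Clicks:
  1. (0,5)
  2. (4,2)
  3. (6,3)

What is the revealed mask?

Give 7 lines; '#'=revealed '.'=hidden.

Click 1 (0,5) count=0: revealed 6 new [(0,4) (0,5) (0,6) (1,4) (1,5) (1,6)] -> total=6
Click 2 (4,2) count=2: revealed 1 new [(4,2)] -> total=7
Click 3 (6,3) count=3: revealed 1 new [(6,3)] -> total=8

Answer: ....###
....###
.......
.......
..#....
.......
...#...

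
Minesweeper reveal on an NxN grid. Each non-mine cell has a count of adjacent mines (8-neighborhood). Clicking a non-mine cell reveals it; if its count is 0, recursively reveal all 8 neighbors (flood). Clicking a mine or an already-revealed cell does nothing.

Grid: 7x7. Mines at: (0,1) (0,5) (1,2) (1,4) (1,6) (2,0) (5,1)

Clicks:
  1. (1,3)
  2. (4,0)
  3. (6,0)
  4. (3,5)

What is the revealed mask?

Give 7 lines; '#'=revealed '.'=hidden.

Answer: .......
...#...
.######
.######
#######
..#####
#.#####

Derivation:
Click 1 (1,3) count=2: revealed 1 new [(1,3)] -> total=1
Click 2 (4,0) count=1: revealed 1 new [(4,0)] -> total=2
Click 3 (6,0) count=1: revealed 1 new [(6,0)] -> total=3
Click 4 (3,5) count=0: revealed 28 new [(2,1) (2,2) (2,3) (2,4) (2,5) (2,6) (3,1) (3,2) (3,3) (3,4) (3,5) (3,6) (4,1) (4,2) (4,3) (4,4) (4,5) (4,6) (5,2) (5,3) (5,4) (5,5) (5,6) (6,2) (6,3) (6,4) (6,5) (6,6)] -> total=31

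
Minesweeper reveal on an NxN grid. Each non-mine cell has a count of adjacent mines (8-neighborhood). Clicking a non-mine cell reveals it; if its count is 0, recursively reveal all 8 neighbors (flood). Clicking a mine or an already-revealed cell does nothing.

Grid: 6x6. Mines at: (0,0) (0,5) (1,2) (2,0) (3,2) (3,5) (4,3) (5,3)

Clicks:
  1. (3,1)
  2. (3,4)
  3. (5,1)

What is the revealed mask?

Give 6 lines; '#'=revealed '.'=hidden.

Answer: ......
......
......
##..#.
###...
###...

Derivation:
Click 1 (3,1) count=2: revealed 1 new [(3,1)] -> total=1
Click 2 (3,4) count=2: revealed 1 new [(3,4)] -> total=2
Click 3 (5,1) count=0: revealed 7 new [(3,0) (4,0) (4,1) (4,2) (5,0) (5,1) (5,2)] -> total=9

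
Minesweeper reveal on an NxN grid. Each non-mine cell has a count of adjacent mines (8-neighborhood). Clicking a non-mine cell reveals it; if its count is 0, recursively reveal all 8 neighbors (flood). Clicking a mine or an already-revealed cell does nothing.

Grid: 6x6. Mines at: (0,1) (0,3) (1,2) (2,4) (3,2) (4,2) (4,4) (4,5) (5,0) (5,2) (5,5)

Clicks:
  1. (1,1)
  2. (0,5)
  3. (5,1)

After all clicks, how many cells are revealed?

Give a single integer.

Click 1 (1,1) count=2: revealed 1 new [(1,1)] -> total=1
Click 2 (0,5) count=0: revealed 4 new [(0,4) (0,5) (1,4) (1,5)] -> total=5
Click 3 (5,1) count=3: revealed 1 new [(5,1)] -> total=6

Answer: 6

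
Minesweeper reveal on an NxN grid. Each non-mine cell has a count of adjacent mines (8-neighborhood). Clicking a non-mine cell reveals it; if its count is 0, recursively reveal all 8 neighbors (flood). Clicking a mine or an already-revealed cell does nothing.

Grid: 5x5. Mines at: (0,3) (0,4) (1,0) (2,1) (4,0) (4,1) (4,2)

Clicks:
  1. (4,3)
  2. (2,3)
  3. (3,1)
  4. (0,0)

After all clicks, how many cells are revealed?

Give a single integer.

Answer: 13

Derivation:
Click 1 (4,3) count=1: revealed 1 new [(4,3)] -> total=1
Click 2 (2,3) count=0: revealed 10 new [(1,2) (1,3) (1,4) (2,2) (2,3) (2,4) (3,2) (3,3) (3,4) (4,4)] -> total=11
Click 3 (3,1) count=4: revealed 1 new [(3,1)] -> total=12
Click 4 (0,0) count=1: revealed 1 new [(0,0)] -> total=13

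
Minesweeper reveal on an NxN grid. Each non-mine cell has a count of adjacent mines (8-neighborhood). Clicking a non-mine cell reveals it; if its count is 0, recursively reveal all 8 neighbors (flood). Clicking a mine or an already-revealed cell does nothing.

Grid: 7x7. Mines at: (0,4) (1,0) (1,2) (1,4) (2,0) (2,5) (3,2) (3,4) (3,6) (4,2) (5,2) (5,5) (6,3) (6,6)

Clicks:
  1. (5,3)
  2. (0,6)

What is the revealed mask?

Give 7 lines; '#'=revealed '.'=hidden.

Answer: .....##
.....##
.......
.......
.......
...#...
.......

Derivation:
Click 1 (5,3) count=3: revealed 1 new [(5,3)] -> total=1
Click 2 (0,6) count=0: revealed 4 new [(0,5) (0,6) (1,5) (1,6)] -> total=5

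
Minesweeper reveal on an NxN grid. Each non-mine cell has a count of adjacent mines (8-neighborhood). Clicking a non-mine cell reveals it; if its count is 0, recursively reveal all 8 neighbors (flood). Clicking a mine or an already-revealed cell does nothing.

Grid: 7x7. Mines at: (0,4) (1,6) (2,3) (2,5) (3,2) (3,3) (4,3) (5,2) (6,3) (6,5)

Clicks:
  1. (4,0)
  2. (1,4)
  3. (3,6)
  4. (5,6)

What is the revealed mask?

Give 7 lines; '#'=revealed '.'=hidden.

Click 1 (4,0) count=0: revealed 19 new [(0,0) (0,1) (0,2) (0,3) (1,0) (1,1) (1,2) (1,3) (2,0) (2,1) (2,2) (3,0) (3,1) (4,0) (4,1) (5,0) (5,1) (6,0) (6,1)] -> total=19
Click 2 (1,4) count=3: revealed 1 new [(1,4)] -> total=20
Click 3 (3,6) count=1: revealed 1 new [(3,6)] -> total=21
Click 4 (5,6) count=1: revealed 1 new [(5,6)] -> total=22

Answer: ####...
#####..
###....
##....#
##.....
##....#
##.....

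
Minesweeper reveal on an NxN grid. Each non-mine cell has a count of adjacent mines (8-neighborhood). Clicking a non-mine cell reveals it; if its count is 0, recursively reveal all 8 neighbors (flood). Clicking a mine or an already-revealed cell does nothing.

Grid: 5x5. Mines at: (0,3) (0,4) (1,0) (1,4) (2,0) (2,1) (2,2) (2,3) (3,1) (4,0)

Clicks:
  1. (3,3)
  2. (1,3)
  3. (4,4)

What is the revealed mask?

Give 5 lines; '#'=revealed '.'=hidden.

Click 1 (3,3) count=2: revealed 1 new [(3,3)] -> total=1
Click 2 (1,3) count=5: revealed 1 new [(1,3)] -> total=2
Click 3 (4,4) count=0: revealed 5 new [(3,2) (3,4) (4,2) (4,3) (4,4)] -> total=7

Answer: .....
...#.
.....
..###
..###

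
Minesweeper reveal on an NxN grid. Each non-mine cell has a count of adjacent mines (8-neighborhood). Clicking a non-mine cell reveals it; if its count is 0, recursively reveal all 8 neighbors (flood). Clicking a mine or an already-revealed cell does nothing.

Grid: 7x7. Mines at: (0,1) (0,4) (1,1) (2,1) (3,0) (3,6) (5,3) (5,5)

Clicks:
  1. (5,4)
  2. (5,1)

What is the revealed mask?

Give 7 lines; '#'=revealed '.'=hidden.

Answer: .......
.......
.......
.......
###....
###.#..
###....

Derivation:
Click 1 (5,4) count=2: revealed 1 new [(5,4)] -> total=1
Click 2 (5,1) count=0: revealed 9 new [(4,0) (4,1) (4,2) (5,0) (5,1) (5,2) (6,0) (6,1) (6,2)] -> total=10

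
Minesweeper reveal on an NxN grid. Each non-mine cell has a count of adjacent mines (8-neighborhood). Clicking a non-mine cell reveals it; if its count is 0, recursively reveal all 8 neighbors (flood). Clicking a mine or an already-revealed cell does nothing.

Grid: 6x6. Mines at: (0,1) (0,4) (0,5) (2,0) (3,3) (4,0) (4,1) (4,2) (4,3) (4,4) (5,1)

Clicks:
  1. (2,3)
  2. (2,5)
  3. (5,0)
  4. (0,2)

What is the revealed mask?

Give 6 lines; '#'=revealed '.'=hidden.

Answer: ..#...
....##
...###
....##
......
#.....

Derivation:
Click 1 (2,3) count=1: revealed 1 new [(2,3)] -> total=1
Click 2 (2,5) count=0: revealed 6 new [(1,4) (1,5) (2,4) (2,5) (3,4) (3,5)] -> total=7
Click 3 (5,0) count=3: revealed 1 new [(5,0)] -> total=8
Click 4 (0,2) count=1: revealed 1 new [(0,2)] -> total=9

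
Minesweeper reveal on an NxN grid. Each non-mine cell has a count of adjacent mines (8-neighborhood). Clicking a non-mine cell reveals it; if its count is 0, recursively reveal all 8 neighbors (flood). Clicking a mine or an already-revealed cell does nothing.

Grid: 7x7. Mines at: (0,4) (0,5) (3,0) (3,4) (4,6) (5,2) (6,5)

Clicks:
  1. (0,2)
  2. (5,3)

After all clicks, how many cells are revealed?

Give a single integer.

Click 1 (0,2) count=0: revealed 18 new [(0,0) (0,1) (0,2) (0,3) (1,0) (1,1) (1,2) (1,3) (2,0) (2,1) (2,2) (2,3) (3,1) (3,2) (3,3) (4,1) (4,2) (4,3)] -> total=18
Click 2 (5,3) count=1: revealed 1 new [(5,3)] -> total=19

Answer: 19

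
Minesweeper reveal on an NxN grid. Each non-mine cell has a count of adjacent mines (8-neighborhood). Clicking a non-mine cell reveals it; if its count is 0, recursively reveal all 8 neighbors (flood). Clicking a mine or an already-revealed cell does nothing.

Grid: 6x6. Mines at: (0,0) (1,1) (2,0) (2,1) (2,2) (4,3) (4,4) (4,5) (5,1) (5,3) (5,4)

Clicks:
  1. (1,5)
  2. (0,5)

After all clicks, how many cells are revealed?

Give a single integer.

Click 1 (1,5) count=0: revealed 14 new [(0,2) (0,3) (0,4) (0,5) (1,2) (1,3) (1,4) (1,5) (2,3) (2,4) (2,5) (3,3) (3,4) (3,5)] -> total=14
Click 2 (0,5) count=0: revealed 0 new [(none)] -> total=14

Answer: 14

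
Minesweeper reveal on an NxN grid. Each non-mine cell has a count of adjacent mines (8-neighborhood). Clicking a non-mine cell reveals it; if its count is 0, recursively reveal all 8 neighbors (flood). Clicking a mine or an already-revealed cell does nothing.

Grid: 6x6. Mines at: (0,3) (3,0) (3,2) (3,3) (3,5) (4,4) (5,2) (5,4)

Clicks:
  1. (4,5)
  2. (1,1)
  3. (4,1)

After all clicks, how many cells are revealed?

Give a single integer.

Answer: 11

Derivation:
Click 1 (4,5) count=3: revealed 1 new [(4,5)] -> total=1
Click 2 (1,1) count=0: revealed 9 new [(0,0) (0,1) (0,2) (1,0) (1,1) (1,2) (2,0) (2,1) (2,2)] -> total=10
Click 3 (4,1) count=3: revealed 1 new [(4,1)] -> total=11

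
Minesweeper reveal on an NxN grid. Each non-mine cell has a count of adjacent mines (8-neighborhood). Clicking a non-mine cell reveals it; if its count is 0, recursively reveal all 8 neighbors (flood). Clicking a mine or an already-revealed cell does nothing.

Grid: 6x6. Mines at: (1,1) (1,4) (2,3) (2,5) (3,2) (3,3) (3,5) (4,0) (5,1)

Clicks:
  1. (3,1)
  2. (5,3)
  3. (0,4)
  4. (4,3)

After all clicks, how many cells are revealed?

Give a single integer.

Answer: 10

Derivation:
Click 1 (3,1) count=2: revealed 1 new [(3,1)] -> total=1
Click 2 (5,3) count=0: revealed 8 new [(4,2) (4,3) (4,4) (4,5) (5,2) (5,3) (5,4) (5,5)] -> total=9
Click 3 (0,4) count=1: revealed 1 new [(0,4)] -> total=10
Click 4 (4,3) count=2: revealed 0 new [(none)] -> total=10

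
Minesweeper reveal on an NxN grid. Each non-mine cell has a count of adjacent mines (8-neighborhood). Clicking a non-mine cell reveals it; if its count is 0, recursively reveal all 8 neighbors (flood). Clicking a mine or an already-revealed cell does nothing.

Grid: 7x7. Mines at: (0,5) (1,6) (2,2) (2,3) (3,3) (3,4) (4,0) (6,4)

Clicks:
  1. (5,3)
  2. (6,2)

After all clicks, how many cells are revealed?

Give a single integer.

Click 1 (5,3) count=1: revealed 1 new [(5,3)] -> total=1
Click 2 (6,2) count=0: revealed 10 new [(4,1) (4,2) (4,3) (5,0) (5,1) (5,2) (6,0) (6,1) (6,2) (6,3)] -> total=11

Answer: 11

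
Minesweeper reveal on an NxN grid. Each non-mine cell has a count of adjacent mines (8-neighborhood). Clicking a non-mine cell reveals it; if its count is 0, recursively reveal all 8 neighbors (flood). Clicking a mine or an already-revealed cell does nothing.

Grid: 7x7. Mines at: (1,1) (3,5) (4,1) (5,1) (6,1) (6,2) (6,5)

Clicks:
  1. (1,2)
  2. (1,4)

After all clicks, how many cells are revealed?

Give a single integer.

Answer: 24

Derivation:
Click 1 (1,2) count=1: revealed 1 new [(1,2)] -> total=1
Click 2 (1,4) count=0: revealed 23 new [(0,2) (0,3) (0,4) (0,5) (0,6) (1,3) (1,4) (1,5) (1,6) (2,2) (2,3) (2,4) (2,5) (2,6) (3,2) (3,3) (3,4) (4,2) (4,3) (4,4) (5,2) (5,3) (5,4)] -> total=24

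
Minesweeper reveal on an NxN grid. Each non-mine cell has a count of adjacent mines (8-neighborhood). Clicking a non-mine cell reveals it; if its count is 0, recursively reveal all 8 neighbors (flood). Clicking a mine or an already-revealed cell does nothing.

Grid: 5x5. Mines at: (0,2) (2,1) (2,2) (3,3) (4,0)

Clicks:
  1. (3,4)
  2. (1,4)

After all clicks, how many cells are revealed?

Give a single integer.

Click 1 (3,4) count=1: revealed 1 new [(3,4)] -> total=1
Click 2 (1,4) count=0: revealed 6 new [(0,3) (0,4) (1,3) (1,4) (2,3) (2,4)] -> total=7

Answer: 7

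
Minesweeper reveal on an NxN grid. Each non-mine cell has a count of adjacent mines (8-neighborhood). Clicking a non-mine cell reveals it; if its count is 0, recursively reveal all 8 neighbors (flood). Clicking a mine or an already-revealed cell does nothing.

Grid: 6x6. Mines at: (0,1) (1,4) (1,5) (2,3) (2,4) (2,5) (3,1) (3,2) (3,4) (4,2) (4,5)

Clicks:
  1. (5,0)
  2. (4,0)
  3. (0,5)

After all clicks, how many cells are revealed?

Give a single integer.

Answer: 5

Derivation:
Click 1 (5,0) count=0: revealed 4 new [(4,0) (4,1) (5,0) (5,1)] -> total=4
Click 2 (4,0) count=1: revealed 0 new [(none)] -> total=4
Click 3 (0,5) count=2: revealed 1 new [(0,5)] -> total=5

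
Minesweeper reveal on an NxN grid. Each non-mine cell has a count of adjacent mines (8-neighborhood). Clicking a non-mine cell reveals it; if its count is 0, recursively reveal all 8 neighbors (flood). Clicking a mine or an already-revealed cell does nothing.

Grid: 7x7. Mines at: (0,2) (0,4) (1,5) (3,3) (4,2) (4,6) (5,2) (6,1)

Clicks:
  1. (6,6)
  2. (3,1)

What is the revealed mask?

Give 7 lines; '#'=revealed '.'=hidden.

Answer: .......
.......
.......
.#.....
...###.
...####
...####

Derivation:
Click 1 (6,6) count=0: revealed 11 new [(4,3) (4,4) (4,5) (5,3) (5,4) (5,5) (5,6) (6,3) (6,4) (6,5) (6,6)] -> total=11
Click 2 (3,1) count=1: revealed 1 new [(3,1)] -> total=12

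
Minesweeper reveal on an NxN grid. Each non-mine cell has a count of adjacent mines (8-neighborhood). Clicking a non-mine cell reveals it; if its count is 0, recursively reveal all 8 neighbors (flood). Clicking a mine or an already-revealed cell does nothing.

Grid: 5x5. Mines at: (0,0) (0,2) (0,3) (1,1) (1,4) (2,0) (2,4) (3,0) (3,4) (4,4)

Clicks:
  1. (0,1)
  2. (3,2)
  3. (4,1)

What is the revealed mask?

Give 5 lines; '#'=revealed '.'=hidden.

Answer: .#...
.....
.###.
.###.
.###.

Derivation:
Click 1 (0,1) count=3: revealed 1 new [(0,1)] -> total=1
Click 2 (3,2) count=0: revealed 9 new [(2,1) (2,2) (2,3) (3,1) (3,2) (3,3) (4,1) (4,2) (4,3)] -> total=10
Click 3 (4,1) count=1: revealed 0 new [(none)] -> total=10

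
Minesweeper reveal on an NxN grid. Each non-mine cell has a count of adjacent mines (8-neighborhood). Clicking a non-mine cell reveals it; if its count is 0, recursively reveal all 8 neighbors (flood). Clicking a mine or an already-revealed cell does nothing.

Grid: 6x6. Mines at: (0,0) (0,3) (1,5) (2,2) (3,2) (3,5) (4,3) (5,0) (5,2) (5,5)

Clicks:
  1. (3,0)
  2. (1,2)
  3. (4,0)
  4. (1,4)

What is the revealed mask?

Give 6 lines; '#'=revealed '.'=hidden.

Click 1 (3,0) count=0: revealed 8 new [(1,0) (1,1) (2,0) (2,1) (3,0) (3,1) (4,0) (4,1)] -> total=8
Click 2 (1,2) count=2: revealed 1 new [(1,2)] -> total=9
Click 3 (4,0) count=1: revealed 0 new [(none)] -> total=9
Click 4 (1,4) count=2: revealed 1 new [(1,4)] -> total=10

Answer: ......
###.#.
##....
##....
##....
......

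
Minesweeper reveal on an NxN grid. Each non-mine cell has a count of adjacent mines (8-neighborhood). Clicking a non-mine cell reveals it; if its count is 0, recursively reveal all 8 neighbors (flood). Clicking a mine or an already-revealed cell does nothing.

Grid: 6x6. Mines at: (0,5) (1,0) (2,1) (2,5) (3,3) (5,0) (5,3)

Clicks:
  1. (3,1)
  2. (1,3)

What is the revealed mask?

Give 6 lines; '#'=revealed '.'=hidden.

Answer: .####.
.####.
..###.
.#....
......
......

Derivation:
Click 1 (3,1) count=1: revealed 1 new [(3,1)] -> total=1
Click 2 (1,3) count=0: revealed 11 new [(0,1) (0,2) (0,3) (0,4) (1,1) (1,2) (1,3) (1,4) (2,2) (2,3) (2,4)] -> total=12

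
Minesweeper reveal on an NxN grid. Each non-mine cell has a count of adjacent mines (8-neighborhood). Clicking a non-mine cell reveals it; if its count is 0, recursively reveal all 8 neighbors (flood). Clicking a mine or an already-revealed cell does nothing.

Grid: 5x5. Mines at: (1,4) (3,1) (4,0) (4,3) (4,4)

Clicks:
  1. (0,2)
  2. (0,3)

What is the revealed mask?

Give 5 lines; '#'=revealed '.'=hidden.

Click 1 (0,2) count=0: revealed 12 new [(0,0) (0,1) (0,2) (0,3) (1,0) (1,1) (1,2) (1,3) (2,0) (2,1) (2,2) (2,3)] -> total=12
Click 2 (0,3) count=1: revealed 0 new [(none)] -> total=12

Answer: ####.
####.
####.
.....
.....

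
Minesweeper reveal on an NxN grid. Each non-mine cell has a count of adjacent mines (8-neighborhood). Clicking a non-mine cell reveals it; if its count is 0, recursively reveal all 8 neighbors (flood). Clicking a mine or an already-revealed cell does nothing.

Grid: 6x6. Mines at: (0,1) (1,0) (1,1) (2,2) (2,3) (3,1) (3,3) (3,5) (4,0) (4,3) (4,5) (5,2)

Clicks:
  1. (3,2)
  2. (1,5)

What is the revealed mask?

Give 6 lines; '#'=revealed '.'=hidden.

Click 1 (3,2) count=5: revealed 1 new [(3,2)] -> total=1
Click 2 (1,5) count=0: revealed 10 new [(0,2) (0,3) (0,4) (0,5) (1,2) (1,3) (1,4) (1,5) (2,4) (2,5)] -> total=11

Answer: ..####
..####
....##
..#...
......
......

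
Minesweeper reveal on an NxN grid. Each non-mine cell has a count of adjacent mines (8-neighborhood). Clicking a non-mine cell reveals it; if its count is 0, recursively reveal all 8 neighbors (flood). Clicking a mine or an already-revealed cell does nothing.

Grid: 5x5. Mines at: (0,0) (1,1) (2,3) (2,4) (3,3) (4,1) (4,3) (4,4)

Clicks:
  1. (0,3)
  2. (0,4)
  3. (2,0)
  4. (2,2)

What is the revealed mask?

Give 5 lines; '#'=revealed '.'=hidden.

Answer: ..###
..###
#.#..
.....
.....

Derivation:
Click 1 (0,3) count=0: revealed 6 new [(0,2) (0,3) (0,4) (1,2) (1,3) (1,4)] -> total=6
Click 2 (0,4) count=0: revealed 0 new [(none)] -> total=6
Click 3 (2,0) count=1: revealed 1 new [(2,0)] -> total=7
Click 4 (2,2) count=3: revealed 1 new [(2,2)] -> total=8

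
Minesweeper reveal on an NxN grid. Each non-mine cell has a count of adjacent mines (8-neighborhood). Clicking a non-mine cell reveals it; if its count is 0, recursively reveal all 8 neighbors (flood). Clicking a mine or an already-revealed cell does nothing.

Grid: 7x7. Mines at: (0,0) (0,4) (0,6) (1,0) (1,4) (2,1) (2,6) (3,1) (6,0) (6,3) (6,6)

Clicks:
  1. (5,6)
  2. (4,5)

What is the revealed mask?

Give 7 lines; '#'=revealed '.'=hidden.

Answer: .......
.......
..####.
..#####
..#####
..#####
.......

Derivation:
Click 1 (5,6) count=1: revealed 1 new [(5,6)] -> total=1
Click 2 (4,5) count=0: revealed 18 new [(2,2) (2,3) (2,4) (2,5) (3,2) (3,3) (3,4) (3,5) (3,6) (4,2) (4,3) (4,4) (4,5) (4,6) (5,2) (5,3) (5,4) (5,5)] -> total=19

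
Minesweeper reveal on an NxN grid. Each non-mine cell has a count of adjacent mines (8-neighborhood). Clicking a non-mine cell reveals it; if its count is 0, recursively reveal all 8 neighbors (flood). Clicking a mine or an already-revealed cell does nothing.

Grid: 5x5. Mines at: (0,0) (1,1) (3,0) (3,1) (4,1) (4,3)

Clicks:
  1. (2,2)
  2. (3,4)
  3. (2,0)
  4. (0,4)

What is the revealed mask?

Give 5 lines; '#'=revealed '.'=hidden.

Answer: ..###
..###
#.###
..###
.....

Derivation:
Click 1 (2,2) count=2: revealed 1 new [(2,2)] -> total=1
Click 2 (3,4) count=1: revealed 1 new [(3,4)] -> total=2
Click 3 (2,0) count=3: revealed 1 new [(2,0)] -> total=3
Click 4 (0,4) count=0: revealed 10 new [(0,2) (0,3) (0,4) (1,2) (1,3) (1,4) (2,3) (2,4) (3,2) (3,3)] -> total=13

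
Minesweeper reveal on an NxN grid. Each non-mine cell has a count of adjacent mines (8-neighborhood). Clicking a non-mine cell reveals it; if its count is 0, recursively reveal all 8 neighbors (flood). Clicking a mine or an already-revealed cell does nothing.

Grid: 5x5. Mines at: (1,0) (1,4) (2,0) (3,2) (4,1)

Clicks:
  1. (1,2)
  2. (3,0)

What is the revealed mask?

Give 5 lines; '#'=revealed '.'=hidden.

Click 1 (1,2) count=0: revealed 9 new [(0,1) (0,2) (0,3) (1,1) (1,2) (1,3) (2,1) (2,2) (2,3)] -> total=9
Click 2 (3,0) count=2: revealed 1 new [(3,0)] -> total=10

Answer: .###.
.###.
.###.
#....
.....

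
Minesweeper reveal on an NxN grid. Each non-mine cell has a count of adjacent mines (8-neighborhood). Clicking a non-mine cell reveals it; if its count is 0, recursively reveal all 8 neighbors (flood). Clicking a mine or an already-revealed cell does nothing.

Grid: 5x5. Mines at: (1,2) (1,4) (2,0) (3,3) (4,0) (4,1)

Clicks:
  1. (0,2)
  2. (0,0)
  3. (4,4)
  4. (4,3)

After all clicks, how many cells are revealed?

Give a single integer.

Click 1 (0,2) count=1: revealed 1 new [(0,2)] -> total=1
Click 2 (0,0) count=0: revealed 4 new [(0,0) (0,1) (1,0) (1,1)] -> total=5
Click 3 (4,4) count=1: revealed 1 new [(4,4)] -> total=6
Click 4 (4,3) count=1: revealed 1 new [(4,3)] -> total=7

Answer: 7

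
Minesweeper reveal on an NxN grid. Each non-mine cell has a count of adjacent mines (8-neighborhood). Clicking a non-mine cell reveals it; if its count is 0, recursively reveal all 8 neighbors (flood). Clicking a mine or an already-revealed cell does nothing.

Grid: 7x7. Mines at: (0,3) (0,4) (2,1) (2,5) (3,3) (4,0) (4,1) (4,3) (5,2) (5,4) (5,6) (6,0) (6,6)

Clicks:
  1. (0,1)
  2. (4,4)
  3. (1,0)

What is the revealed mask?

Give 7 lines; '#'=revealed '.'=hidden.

Click 1 (0,1) count=0: revealed 6 new [(0,0) (0,1) (0,2) (1,0) (1,1) (1,2)] -> total=6
Click 2 (4,4) count=3: revealed 1 new [(4,4)] -> total=7
Click 3 (1,0) count=1: revealed 0 new [(none)] -> total=7

Answer: ###....
###....
.......
.......
....#..
.......
.......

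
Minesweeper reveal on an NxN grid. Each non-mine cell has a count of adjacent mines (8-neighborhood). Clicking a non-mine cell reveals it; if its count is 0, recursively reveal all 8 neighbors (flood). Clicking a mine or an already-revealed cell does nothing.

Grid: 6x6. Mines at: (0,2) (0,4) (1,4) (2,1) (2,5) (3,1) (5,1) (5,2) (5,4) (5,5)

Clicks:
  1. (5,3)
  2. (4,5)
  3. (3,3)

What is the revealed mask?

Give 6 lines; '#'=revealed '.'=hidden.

Click 1 (5,3) count=2: revealed 1 new [(5,3)] -> total=1
Click 2 (4,5) count=2: revealed 1 new [(4,5)] -> total=2
Click 3 (3,3) count=0: revealed 9 new [(2,2) (2,3) (2,4) (3,2) (3,3) (3,4) (4,2) (4,3) (4,4)] -> total=11

Answer: ......
......
..###.
..###.
..####
...#..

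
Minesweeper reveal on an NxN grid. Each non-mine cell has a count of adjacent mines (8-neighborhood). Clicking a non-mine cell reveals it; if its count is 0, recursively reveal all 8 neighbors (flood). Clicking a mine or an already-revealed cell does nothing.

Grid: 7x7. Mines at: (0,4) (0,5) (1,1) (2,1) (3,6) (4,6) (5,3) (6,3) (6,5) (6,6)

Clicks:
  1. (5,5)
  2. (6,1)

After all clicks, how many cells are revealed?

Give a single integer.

Answer: 13

Derivation:
Click 1 (5,5) count=3: revealed 1 new [(5,5)] -> total=1
Click 2 (6,1) count=0: revealed 12 new [(3,0) (3,1) (3,2) (4,0) (4,1) (4,2) (5,0) (5,1) (5,2) (6,0) (6,1) (6,2)] -> total=13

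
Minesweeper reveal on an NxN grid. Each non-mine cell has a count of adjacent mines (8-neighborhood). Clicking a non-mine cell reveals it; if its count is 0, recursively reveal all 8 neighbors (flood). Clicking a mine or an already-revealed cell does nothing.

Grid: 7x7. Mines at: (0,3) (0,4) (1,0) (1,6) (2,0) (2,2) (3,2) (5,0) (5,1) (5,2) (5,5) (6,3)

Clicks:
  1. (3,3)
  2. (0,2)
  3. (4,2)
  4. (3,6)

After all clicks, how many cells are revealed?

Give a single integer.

Click 1 (3,3) count=2: revealed 1 new [(3,3)] -> total=1
Click 2 (0,2) count=1: revealed 1 new [(0,2)] -> total=2
Click 3 (4,2) count=3: revealed 1 new [(4,2)] -> total=3
Click 4 (3,6) count=0: revealed 14 new [(1,3) (1,4) (1,5) (2,3) (2,4) (2,5) (2,6) (3,4) (3,5) (3,6) (4,3) (4,4) (4,5) (4,6)] -> total=17

Answer: 17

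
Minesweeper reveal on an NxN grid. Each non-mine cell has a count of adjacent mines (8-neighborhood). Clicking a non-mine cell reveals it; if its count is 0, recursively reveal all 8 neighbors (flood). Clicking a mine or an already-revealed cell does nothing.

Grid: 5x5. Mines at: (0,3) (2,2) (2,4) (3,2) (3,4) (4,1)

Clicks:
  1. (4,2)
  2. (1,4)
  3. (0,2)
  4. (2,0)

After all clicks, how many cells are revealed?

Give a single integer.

Answer: 12

Derivation:
Click 1 (4,2) count=2: revealed 1 new [(4,2)] -> total=1
Click 2 (1,4) count=2: revealed 1 new [(1,4)] -> total=2
Click 3 (0,2) count=1: revealed 1 new [(0,2)] -> total=3
Click 4 (2,0) count=0: revealed 9 new [(0,0) (0,1) (1,0) (1,1) (1,2) (2,0) (2,1) (3,0) (3,1)] -> total=12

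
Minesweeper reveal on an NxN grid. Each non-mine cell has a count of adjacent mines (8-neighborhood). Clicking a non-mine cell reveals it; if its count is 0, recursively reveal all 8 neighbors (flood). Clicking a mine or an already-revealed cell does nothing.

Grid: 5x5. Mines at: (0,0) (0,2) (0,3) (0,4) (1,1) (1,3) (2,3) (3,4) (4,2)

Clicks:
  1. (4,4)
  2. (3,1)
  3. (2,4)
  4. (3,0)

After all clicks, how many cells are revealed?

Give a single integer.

Click 1 (4,4) count=1: revealed 1 new [(4,4)] -> total=1
Click 2 (3,1) count=1: revealed 1 new [(3,1)] -> total=2
Click 3 (2,4) count=3: revealed 1 new [(2,4)] -> total=3
Click 4 (3,0) count=0: revealed 5 new [(2,0) (2,1) (3,0) (4,0) (4,1)] -> total=8

Answer: 8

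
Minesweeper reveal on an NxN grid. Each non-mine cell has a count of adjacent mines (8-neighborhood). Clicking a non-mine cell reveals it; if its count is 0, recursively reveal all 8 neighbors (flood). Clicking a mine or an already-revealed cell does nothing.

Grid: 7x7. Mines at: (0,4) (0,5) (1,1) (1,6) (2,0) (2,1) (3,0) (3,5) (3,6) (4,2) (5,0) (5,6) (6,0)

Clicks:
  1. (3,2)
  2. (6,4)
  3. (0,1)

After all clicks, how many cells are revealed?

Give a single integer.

Click 1 (3,2) count=2: revealed 1 new [(3,2)] -> total=1
Click 2 (6,4) count=0: revealed 13 new [(4,3) (4,4) (4,5) (5,1) (5,2) (5,3) (5,4) (5,5) (6,1) (6,2) (6,3) (6,4) (6,5)] -> total=14
Click 3 (0,1) count=1: revealed 1 new [(0,1)] -> total=15

Answer: 15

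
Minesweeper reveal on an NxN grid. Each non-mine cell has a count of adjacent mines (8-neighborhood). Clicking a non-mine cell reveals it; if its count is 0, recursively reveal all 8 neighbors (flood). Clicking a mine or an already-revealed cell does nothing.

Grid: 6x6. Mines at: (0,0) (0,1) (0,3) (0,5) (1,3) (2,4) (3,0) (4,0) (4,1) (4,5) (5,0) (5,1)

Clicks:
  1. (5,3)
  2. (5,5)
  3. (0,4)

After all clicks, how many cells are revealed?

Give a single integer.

Click 1 (5,3) count=0: revealed 9 new [(3,2) (3,3) (3,4) (4,2) (4,3) (4,4) (5,2) (5,3) (5,4)] -> total=9
Click 2 (5,5) count=1: revealed 1 new [(5,5)] -> total=10
Click 3 (0,4) count=3: revealed 1 new [(0,4)] -> total=11

Answer: 11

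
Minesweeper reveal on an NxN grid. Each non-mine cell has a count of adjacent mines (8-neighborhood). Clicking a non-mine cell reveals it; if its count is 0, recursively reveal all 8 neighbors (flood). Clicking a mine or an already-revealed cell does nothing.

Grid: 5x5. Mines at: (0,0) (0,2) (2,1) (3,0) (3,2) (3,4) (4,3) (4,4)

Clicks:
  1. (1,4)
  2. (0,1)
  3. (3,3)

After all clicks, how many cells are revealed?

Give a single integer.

Click 1 (1,4) count=0: revealed 6 new [(0,3) (0,4) (1,3) (1,4) (2,3) (2,4)] -> total=6
Click 2 (0,1) count=2: revealed 1 new [(0,1)] -> total=7
Click 3 (3,3) count=4: revealed 1 new [(3,3)] -> total=8

Answer: 8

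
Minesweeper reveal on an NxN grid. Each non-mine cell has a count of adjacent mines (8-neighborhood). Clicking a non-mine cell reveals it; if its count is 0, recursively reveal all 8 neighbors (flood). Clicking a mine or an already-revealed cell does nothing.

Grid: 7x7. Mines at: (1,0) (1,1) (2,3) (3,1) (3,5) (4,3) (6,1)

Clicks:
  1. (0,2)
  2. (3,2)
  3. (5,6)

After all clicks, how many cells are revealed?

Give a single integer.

Click 1 (0,2) count=1: revealed 1 new [(0,2)] -> total=1
Click 2 (3,2) count=3: revealed 1 new [(3,2)] -> total=2
Click 3 (5,6) count=0: revealed 13 new [(4,4) (4,5) (4,6) (5,2) (5,3) (5,4) (5,5) (5,6) (6,2) (6,3) (6,4) (6,5) (6,6)] -> total=15

Answer: 15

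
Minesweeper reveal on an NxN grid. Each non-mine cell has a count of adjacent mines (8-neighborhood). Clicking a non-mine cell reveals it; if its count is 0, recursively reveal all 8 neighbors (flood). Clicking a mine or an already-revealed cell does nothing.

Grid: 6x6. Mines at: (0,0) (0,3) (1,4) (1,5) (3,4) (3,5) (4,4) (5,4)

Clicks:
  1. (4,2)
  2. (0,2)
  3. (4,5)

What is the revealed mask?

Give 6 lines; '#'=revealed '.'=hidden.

Click 1 (4,2) count=0: revealed 20 new [(1,0) (1,1) (1,2) (1,3) (2,0) (2,1) (2,2) (2,3) (3,0) (3,1) (3,2) (3,3) (4,0) (4,1) (4,2) (4,3) (5,0) (5,1) (5,2) (5,3)] -> total=20
Click 2 (0,2) count=1: revealed 1 new [(0,2)] -> total=21
Click 3 (4,5) count=4: revealed 1 new [(4,5)] -> total=22

Answer: ..#...
####..
####..
####..
####.#
####..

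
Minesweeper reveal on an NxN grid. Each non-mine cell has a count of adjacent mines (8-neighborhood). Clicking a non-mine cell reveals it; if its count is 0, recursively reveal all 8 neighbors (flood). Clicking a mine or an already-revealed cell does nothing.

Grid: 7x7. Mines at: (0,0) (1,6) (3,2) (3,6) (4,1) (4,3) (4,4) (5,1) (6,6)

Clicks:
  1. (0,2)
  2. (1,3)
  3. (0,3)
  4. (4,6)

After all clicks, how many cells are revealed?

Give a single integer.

Click 1 (0,2) count=0: revealed 18 new [(0,1) (0,2) (0,3) (0,4) (0,5) (1,1) (1,2) (1,3) (1,4) (1,5) (2,1) (2,2) (2,3) (2,4) (2,5) (3,3) (3,4) (3,5)] -> total=18
Click 2 (1,3) count=0: revealed 0 new [(none)] -> total=18
Click 3 (0,3) count=0: revealed 0 new [(none)] -> total=18
Click 4 (4,6) count=1: revealed 1 new [(4,6)] -> total=19

Answer: 19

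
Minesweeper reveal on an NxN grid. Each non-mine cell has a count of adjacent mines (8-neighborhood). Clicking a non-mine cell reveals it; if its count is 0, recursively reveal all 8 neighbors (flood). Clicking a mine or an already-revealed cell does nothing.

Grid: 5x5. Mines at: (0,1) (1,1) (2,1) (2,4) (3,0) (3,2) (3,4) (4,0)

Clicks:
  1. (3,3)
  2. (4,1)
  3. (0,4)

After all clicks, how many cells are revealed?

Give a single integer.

Click 1 (3,3) count=3: revealed 1 new [(3,3)] -> total=1
Click 2 (4,1) count=3: revealed 1 new [(4,1)] -> total=2
Click 3 (0,4) count=0: revealed 6 new [(0,2) (0,3) (0,4) (1,2) (1,3) (1,4)] -> total=8

Answer: 8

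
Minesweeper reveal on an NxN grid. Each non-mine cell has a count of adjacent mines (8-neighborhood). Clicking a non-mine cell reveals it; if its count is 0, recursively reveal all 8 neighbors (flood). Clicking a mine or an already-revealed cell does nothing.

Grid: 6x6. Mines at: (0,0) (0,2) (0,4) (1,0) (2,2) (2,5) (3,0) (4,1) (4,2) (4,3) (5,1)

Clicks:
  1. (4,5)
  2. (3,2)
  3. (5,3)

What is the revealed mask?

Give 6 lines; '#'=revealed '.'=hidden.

Click 1 (4,5) count=0: revealed 6 new [(3,4) (3,5) (4,4) (4,5) (5,4) (5,5)] -> total=6
Click 2 (3,2) count=4: revealed 1 new [(3,2)] -> total=7
Click 3 (5,3) count=2: revealed 1 new [(5,3)] -> total=8

Answer: ......
......
......
..#.##
....##
...###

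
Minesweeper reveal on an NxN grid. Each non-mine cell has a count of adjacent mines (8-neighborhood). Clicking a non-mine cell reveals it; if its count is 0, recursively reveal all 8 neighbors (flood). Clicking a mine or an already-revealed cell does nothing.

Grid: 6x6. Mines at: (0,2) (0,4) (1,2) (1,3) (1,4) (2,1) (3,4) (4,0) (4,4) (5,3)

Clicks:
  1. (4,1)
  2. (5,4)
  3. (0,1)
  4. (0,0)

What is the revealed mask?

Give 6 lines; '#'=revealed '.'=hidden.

Click 1 (4,1) count=1: revealed 1 new [(4,1)] -> total=1
Click 2 (5,4) count=2: revealed 1 new [(5,4)] -> total=2
Click 3 (0,1) count=2: revealed 1 new [(0,1)] -> total=3
Click 4 (0,0) count=0: revealed 3 new [(0,0) (1,0) (1,1)] -> total=6

Answer: ##....
##....
......
......
.#....
....#.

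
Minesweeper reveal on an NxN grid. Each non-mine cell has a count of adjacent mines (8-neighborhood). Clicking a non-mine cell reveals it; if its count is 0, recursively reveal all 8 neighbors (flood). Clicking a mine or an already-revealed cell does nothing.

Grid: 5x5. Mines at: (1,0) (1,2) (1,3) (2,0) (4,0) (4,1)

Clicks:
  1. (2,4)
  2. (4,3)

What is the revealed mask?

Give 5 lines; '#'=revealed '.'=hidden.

Answer: .....
.....
..###
..###
..###

Derivation:
Click 1 (2,4) count=1: revealed 1 new [(2,4)] -> total=1
Click 2 (4,3) count=0: revealed 8 new [(2,2) (2,3) (3,2) (3,3) (3,4) (4,2) (4,3) (4,4)] -> total=9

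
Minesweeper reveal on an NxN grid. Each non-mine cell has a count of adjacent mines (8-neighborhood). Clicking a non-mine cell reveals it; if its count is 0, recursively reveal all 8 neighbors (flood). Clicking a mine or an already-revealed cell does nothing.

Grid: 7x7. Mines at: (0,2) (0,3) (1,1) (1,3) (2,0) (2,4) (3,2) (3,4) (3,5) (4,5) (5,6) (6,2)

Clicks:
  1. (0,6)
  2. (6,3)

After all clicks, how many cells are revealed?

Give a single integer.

Answer: 9

Derivation:
Click 1 (0,6) count=0: revealed 8 new [(0,4) (0,5) (0,6) (1,4) (1,5) (1,6) (2,5) (2,6)] -> total=8
Click 2 (6,3) count=1: revealed 1 new [(6,3)] -> total=9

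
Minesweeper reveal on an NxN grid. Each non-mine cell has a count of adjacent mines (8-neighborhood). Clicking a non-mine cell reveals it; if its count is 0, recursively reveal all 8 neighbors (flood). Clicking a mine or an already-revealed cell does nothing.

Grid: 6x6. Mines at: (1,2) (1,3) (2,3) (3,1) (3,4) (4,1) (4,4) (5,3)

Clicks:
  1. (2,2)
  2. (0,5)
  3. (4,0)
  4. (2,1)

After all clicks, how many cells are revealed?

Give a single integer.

Click 1 (2,2) count=4: revealed 1 new [(2,2)] -> total=1
Click 2 (0,5) count=0: revealed 6 new [(0,4) (0,5) (1,4) (1,5) (2,4) (2,5)] -> total=7
Click 3 (4,0) count=2: revealed 1 new [(4,0)] -> total=8
Click 4 (2,1) count=2: revealed 1 new [(2,1)] -> total=9

Answer: 9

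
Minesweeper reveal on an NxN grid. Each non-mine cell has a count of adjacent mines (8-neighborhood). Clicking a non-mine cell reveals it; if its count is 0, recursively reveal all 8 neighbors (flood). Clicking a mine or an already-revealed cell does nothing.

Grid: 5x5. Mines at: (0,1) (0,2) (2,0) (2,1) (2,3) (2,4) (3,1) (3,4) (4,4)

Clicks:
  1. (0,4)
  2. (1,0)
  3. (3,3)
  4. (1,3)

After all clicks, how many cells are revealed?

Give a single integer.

Answer: 6

Derivation:
Click 1 (0,4) count=0: revealed 4 new [(0,3) (0,4) (1,3) (1,4)] -> total=4
Click 2 (1,0) count=3: revealed 1 new [(1,0)] -> total=5
Click 3 (3,3) count=4: revealed 1 new [(3,3)] -> total=6
Click 4 (1,3) count=3: revealed 0 new [(none)] -> total=6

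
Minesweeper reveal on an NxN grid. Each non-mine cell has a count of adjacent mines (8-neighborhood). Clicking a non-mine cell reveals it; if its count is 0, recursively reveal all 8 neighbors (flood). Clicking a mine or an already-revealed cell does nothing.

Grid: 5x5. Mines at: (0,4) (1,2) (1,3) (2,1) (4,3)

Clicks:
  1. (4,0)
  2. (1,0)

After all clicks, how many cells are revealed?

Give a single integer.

Click 1 (4,0) count=0: revealed 6 new [(3,0) (3,1) (3,2) (4,0) (4,1) (4,2)] -> total=6
Click 2 (1,0) count=1: revealed 1 new [(1,0)] -> total=7

Answer: 7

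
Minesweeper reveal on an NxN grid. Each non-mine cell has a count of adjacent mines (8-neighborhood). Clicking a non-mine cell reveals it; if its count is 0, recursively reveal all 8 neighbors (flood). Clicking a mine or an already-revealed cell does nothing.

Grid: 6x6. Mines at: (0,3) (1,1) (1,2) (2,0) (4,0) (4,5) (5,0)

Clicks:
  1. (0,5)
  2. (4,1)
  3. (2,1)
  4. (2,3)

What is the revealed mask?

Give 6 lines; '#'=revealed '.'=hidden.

Answer: ....##
...###
.#####
.#####
.####.
.####.

Derivation:
Click 1 (0,5) count=0: revealed 23 new [(0,4) (0,5) (1,3) (1,4) (1,5) (2,1) (2,2) (2,3) (2,4) (2,5) (3,1) (3,2) (3,3) (3,4) (3,5) (4,1) (4,2) (4,3) (4,4) (5,1) (5,2) (5,3) (5,4)] -> total=23
Click 2 (4,1) count=2: revealed 0 new [(none)] -> total=23
Click 3 (2,1) count=3: revealed 0 new [(none)] -> total=23
Click 4 (2,3) count=1: revealed 0 new [(none)] -> total=23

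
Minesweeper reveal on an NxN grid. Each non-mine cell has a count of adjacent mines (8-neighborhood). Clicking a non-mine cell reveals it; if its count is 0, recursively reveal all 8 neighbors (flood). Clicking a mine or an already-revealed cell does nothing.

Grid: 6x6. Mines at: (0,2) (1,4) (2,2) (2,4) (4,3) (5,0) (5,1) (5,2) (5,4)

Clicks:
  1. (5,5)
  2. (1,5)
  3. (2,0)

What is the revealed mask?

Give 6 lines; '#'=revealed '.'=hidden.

Answer: ##....
##...#
##....
##....
##....
.....#

Derivation:
Click 1 (5,5) count=1: revealed 1 new [(5,5)] -> total=1
Click 2 (1,5) count=2: revealed 1 new [(1,5)] -> total=2
Click 3 (2,0) count=0: revealed 10 new [(0,0) (0,1) (1,0) (1,1) (2,0) (2,1) (3,0) (3,1) (4,0) (4,1)] -> total=12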